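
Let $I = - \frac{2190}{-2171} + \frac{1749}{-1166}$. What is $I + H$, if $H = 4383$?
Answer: $\frac{19028853}{4342} \approx 4382.5$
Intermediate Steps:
$I = - \frac{2133}{4342}$ ($I = \left(-2190\right) \left(- \frac{1}{2171}\right) + 1749 \left(- \frac{1}{1166}\right) = \frac{2190}{2171} - \frac{3}{2} = - \frac{2133}{4342} \approx -0.49125$)
$I + H = - \frac{2133}{4342} + 4383 = \frac{19028853}{4342}$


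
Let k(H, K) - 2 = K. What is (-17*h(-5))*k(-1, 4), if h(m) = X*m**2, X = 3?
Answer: -7650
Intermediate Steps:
k(H, K) = 2 + K
h(m) = 3*m**2
(-17*h(-5))*k(-1, 4) = (-51*(-5)**2)*(2 + 4) = -51*25*6 = -17*75*6 = -1275*6 = -7650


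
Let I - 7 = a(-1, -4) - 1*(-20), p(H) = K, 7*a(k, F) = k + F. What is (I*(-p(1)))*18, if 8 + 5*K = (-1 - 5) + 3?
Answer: 36432/35 ≈ 1040.9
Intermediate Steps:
K = -11/5 (K = -8/5 + ((-1 - 5) + 3)/5 = -8/5 + (-6 + 3)/5 = -8/5 + (⅕)*(-3) = -8/5 - ⅗ = -11/5 ≈ -2.2000)
a(k, F) = F/7 + k/7 (a(k, F) = (k + F)/7 = (F + k)/7 = F/7 + k/7)
p(H) = -11/5
I = 184/7 (I = 7 + (((⅐)*(-4) + (⅐)*(-1)) - 1*(-20)) = 7 + ((-4/7 - ⅐) + 20) = 7 + (-5/7 + 20) = 7 + 135/7 = 184/7 ≈ 26.286)
(I*(-p(1)))*18 = (184*(-1*(-11/5))/7)*18 = ((184/7)*(11/5))*18 = (2024/35)*18 = 36432/35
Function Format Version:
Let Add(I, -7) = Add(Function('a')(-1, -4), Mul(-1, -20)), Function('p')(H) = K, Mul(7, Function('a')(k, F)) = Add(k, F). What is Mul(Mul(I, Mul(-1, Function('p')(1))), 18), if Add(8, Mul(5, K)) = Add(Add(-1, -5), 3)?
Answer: Rational(36432, 35) ≈ 1040.9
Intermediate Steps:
K = Rational(-11, 5) (K = Add(Rational(-8, 5), Mul(Rational(1, 5), Add(Add(-1, -5), 3))) = Add(Rational(-8, 5), Mul(Rational(1, 5), Add(-6, 3))) = Add(Rational(-8, 5), Mul(Rational(1, 5), -3)) = Add(Rational(-8, 5), Rational(-3, 5)) = Rational(-11, 5) ≈ -2.2000)
Function('a')(k, F) = Add(Mul(Rational(1, 7), F), Mul(Rational(1, 7), k)) (Function('a')(k, F) = Mul(Rational(1, 7), Add(k, F)) = Mul(Rational(1, 7), Add(F, k)) = Add(Mul(Rational(1, 7), F), Mul(Rational(1, 7), k)))
Function('p')(H) = Rational(-11, 5)
I = Rational(184, 7) (I = Add(7, Add(Add(Mul(Rational(1, 7), -4), Mul(Rational(1, 7), -1)), Mul(-1, -20))) = Add(7, Add(Add(Rational(-4, 7), Rational(-1, 7)), 20)) = Add(7, Add(Rational(-5, 7), 20)) = Add(7, Rational(135, 7)) = Rational(184, 7) ≈ 26.286)
Mul(Mul(I, Mul(-1, Function('p')(1))), 18) = Mul(Mul(Rational(184, 7), Mul(-1, Rational(-11, 5))), 18) = Mul(Mul(Rational(184, 7), Rational(11, 5)), 18) = Mul(Rational(2024, 35), 18) = Rational(36432, 35)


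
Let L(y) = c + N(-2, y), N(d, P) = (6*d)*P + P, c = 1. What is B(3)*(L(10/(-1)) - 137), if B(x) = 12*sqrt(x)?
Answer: -312*sqrt(3) ≈ -540.40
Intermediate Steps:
N(d, P) = P + 6*P*d (N(d, P) = 6*P*d + P = P + 6*P*d)
L(y) = 1 - 11*y (L(y) = 1 + y*(1 + 6*(-2)) = 1 + y*(1 - 12) = 1 + y*(-11) = 1 - 11*y)
B(3)*(L(10/(-1)) - 137) = (12*sqrt(3))*((1 - 110/(-1)) - 137) = (12*sqrt(3))*((1 - 110*(-1)) - 137) = (12*sqrt(3))*((1 - 11*(-10)) - 137) = (12*sqrt(3))*((1 + 110) - 137) = (12*sqrt(3))*(111 - 137) = (12*sqrt(3))*(-26) = -312*sqrt(3)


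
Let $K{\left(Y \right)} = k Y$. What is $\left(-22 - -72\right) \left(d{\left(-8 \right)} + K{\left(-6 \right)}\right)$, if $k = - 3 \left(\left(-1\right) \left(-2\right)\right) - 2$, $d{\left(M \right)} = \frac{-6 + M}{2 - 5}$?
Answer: $\frac{7900}{3} \approx 2633.3$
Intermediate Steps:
$d{\left(M \right)} = 2 - \frac{M}{3}$ ($d{\left(M \right)} = \frac{-6 + M}{-3} = \left(-6 + M\right) \left(- \frac{1}{3}\right) = 2 - \frac{M}{3}$)
$k = -8$ ($k = \left(-3\right) 2 - 2 = -6 - 2 = -8$)
$K{\left(Y \right)} = - 8 Y$
$\left(-22 - -72\right) \left(d{\left(-8 \right)} + K{\left(-6 \right)}\right) = \left(-22 - -72\right) \left(\left(2 - - \frac{8}{3}\right) - -48\right) = \left(-22 + 72\right) \left(\left(2 + \frac{8}{3}\right) + 48\right) = 50 \left(\frac{14}{3} + 48\right) = 50 \cdot \frac{158}{3} = \frac{7900}{3}$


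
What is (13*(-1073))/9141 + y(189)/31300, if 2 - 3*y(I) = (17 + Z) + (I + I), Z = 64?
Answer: -437996179/286113300 ≈ -1.5308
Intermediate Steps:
y(I) = -79/3 - 2*I/3 (y(I) = 2/3 - ((17 + 64) + (I + I))/3 = 2/3 - (81 + 2*I)/3 = 2/3 + (-27 - 2*I/3) = -79/3 - 2*I/3)
(13*(-1073))/9141 + y(189)/31300 = (13*(-1073))/9141 + (-79/3 - 2/3*189)/31300 = -13949*1/9141 + (-79/3 - 126)*(1/31300) = -13949/9141 - 457/3*1/31300 = -13949/9141 - 457/93900 = -437996179/286113300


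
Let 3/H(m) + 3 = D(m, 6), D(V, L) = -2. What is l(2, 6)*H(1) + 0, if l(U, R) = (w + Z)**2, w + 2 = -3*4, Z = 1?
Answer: -507/5 ≈ -101.40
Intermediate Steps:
w = -14 (w = -2 - 3*4 = -2 - 12 = -14)
l(U, R) = 169 (l(U, R) = (-14 + 1)**2 = (-13)**2 = 169)
H(m) = -3/5 (H(m) = 3/(-3 - 2) = 3/(-5) = 3*(-1/5) = -3/5)
l(2, 6)*H(1) + 0 = 169*(-3/5) + 0 = -507/5 + 0 = -507/5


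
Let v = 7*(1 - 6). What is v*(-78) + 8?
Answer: 2738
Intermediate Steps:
v = -35 (v = 7*(-5) = -35)
v*(-78) + 8 = -35*(-78) + 8 = 2730 + 8 = 2738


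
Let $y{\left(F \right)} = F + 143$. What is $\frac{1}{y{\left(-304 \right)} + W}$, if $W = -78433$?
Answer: $- \frac{1}{78594} \approx -1.2724 \cdot 10^{-5}$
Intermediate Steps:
$y{\left(F \right)} = 143 + F$
$\frac{1}{y{\left(-304 \right)} + W} = \frac{1}{\left(143 - 304\right) - 78433} = \frac{1}{-161 - 78433} = \frac{1}{-78594} = - \frac{1}{78594}$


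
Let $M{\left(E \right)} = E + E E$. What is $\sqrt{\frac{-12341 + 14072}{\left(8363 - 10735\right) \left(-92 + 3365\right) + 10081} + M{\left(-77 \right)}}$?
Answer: $\frac{\sqrt{14072040423811691}}{1550695} \approx 76.498$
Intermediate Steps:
$M{\left(E \right)} = E + E^{2}$
$\sqrt{\frac{-12341 + 14072}{\left(8363 - 10735\right) \left(-92 + 3365\right) + 10081} + M{\left(-77 \right)}} = \sqrt{\frac{-12341 + 14072}{\left(8363 - 10735\right) \left(-92 + 3365\right) + 10081} - 77 \left(1 - 77\right)} = \sqrt{\frac{1731}{\left(-2372\right) 3273 + 10081} - -5852} = \sqrt{\frac{1731}{-7763556 + 10081} + 5852} = \sqrt{\frac{1731}{-7753475} + 5852} = \sqrt{1731 \left(- \frac{1}{7753475}\right) + 5852} = \sqrt{- \frac{1731}{7753475} + 5852} = \sqrt{\frac{45373333969}{7753475}} = \frac{\sqrt{14072040423811691}}{1550695}$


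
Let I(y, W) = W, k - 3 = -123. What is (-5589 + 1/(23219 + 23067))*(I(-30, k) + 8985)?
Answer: -2293308595845/46286 ≈ -4.9546e+7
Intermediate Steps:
k = -120 (k = 3 - 123 = -120)
(-5589 + 1/(23219 + 23067))*(I(-30, k) + 8985) = (-5589 + 1/(23219 + 23067))*(-120 + 8985) = (-5589 + 1/46286)*8865 = -258692453/46286*8865 = -2293308595845/46286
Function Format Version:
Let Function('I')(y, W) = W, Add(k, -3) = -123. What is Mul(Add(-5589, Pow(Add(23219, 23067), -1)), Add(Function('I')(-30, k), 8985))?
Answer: Rational(-2293308595845, 46286) ≈ -4.9546e+7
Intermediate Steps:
k = -120 (k = Add(3, -123) = -120)
Mul(Add(-5589, Pow(Add(23219, 23067), -1)), Add(Function('I')(-30, k), 8985)) = Mul(Add(-5589, Pow(Add(23219, 23067), -1)), Add(-120, 8985)) = Mul(Add(-5589, Pow(46286, -1)), 8865) = Mul(Add(-5589, Rational(1, 46286)), 8865) = Mul(Rational(-258692453, 46286), 8865) = Rational(-2293308595845, 46286)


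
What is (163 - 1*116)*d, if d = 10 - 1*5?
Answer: 235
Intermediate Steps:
d = 5 (d = 10 - 5 = 5)
(163 - 1*116)*d = (163 - 1*116)*5 = (163 - 116)*5 = 47*5 = 235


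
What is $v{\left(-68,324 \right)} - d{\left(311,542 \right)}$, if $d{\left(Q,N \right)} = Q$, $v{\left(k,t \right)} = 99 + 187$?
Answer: $-25$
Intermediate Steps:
$v{\left(k,t \right)} = 286$
$v{\left(-68,324 \right)} - d{\left(311,542 \right)} = 286 - 311 = -25$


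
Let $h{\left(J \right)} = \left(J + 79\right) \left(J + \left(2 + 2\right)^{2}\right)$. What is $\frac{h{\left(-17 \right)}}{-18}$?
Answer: $\frac{31}{9} \approx 3.4444$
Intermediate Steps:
$h{\left(J \right)} = \left(16 + J\right) \left(79 + J\right)$ ($h{\left(J \right)} = \left(79 + J\right) \left(J + 4^{2}\right) = \left(79 + J\right) \left(J + 16\right) = \left(79 + J\right) \left(16 + J\right) = \left(16 + J\right) \left(79 + J\right)$)
$\frac{h{\left(-17 \right)}}{-18} = \frac{1264 + \left(-17\right)^{2} + 95 \left(-17\right)}{-18} = \left(1264 + 289 - 1615\right) \left(- \frac{1}{18}\right) = \left(-62\right) \left(- \frac{1}{18}\right) = \frac{31}{9}$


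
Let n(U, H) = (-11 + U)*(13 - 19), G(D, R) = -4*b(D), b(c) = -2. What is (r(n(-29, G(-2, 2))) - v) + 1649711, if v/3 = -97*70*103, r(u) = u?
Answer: 3748061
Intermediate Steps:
G(D, R) = 8 (G(D, R) = -4*(-2) = 8)
n(U, H) = 66 - 6*U (n(U, H) = (-11 + U)*(-6) = 66 - 6*U)
v = -2098110 (v = 3*(-97*70*103) = 3*(-6790*103) = 3*(-699370) = -2098110)
(r(n(-29, G(-2, 2))) - v) + 1649711 = ((66 - 6*(-29)) - 1*(-2098110)) + 1649711 = ((66 + 174) + 2098110) + 1649711 = (240 + 2098110) + 1649711 = 2098350 + 1649711 = 3748061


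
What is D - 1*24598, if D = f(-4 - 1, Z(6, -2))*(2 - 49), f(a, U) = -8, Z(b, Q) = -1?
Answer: -24222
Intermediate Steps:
D = 376 (D = -8*(2 - 49) = -8*(-47) = 376)
D - 1*24598 = 376 - 1*24598 = 376 - 24598 = -24222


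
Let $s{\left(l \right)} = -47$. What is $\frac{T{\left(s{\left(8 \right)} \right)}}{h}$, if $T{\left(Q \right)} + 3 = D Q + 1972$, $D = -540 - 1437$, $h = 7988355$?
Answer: $\frac{94888}{7988355} \approx 0.011878$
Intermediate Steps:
$D = -1977$ ($D = -540 - 1437 = -1977$)
$T{\left(Q \right)} = 1969 - 1977 Q$ ($T{\left(Q \right)} = -3 - \left(-1972 + 1977 Q\right) = 1969 - 1977 Q$)
$\frac{T{\left(s{\left(8 \right)} \right)}}{h} = \frac{1969 - -92919}{7988355} = \left(1969 + 92919\right) \frac{1}{7988355} = 94888 \cdot \frac{1}{7988355} = \frac{94888}{7988355}$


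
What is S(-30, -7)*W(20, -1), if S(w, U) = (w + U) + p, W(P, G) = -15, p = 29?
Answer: 120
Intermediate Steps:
S(w, U) = 29 + U + w (S(w, U) = (w + U) + 29 = (U + w) + 29 = 29 + U + w)
S(-30, -7)*W(20, -1) = (29 - 7 - 30)*(-15) = -8*(-15) = 120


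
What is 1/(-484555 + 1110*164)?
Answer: -1/302515 ≈ -3.3056e-6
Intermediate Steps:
1/(-484555 + 1110*164) = 1/(-484555 + 182040) = 1/(-302515) = -1/302515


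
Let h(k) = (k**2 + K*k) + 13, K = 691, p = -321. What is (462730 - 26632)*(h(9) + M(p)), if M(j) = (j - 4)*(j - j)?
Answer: 2753086674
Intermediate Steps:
h(k) = 13 + k**2 + 691*k (h(k) = (k**2 + 691*k) + 13 = 13 + k**2 + 691*k)
M(j) = 0 (M(j) = (-4 + j)*0 = 0)
(462730 - 26632)*(h(9) + M(p)) = (462730 - 26632)*((13 + 9**2 + 691*9) + 0) = 436098*((13 + 81 + 6219) + 0) = 436098*(6313 + 0) = 436098*6313 = 2753086674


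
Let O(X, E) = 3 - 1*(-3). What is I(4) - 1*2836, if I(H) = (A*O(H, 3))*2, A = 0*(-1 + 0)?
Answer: -2836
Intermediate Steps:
O(X, E) = 6 (O(X, E) = 3 + 3 = 6)
A = 0 (A = 0*(-1) = 0)
I(H) = 0 (I(H) = (0*6)*2 = 0*2 = 0)
I(4) - 1*2836 = 0 - 1*2836 = 0 - 2836 = -2836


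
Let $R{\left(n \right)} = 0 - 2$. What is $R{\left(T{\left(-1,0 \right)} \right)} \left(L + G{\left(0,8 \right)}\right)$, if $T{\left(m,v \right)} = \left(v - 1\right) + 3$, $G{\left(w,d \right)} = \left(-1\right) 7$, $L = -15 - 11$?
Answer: $66$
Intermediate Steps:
$L = -26$ ($L = -15 - 11 = -26$)
$G{\left(w,d \right)} = -7$
$T{\left(m,v \right)} = 2 + v$ ($T{\left(m,v \right)} = \left(-1 + v\right) + 3 = 2 + v$)
$R{\left(n \right)} = -2$
$R{\left(T{\left(-1,0 \right)} \right)} \left(L + G{\left(0,8 \right)}\right) = - 2 \left(-26 - 7\right) = \left(-2\right) \left(-33\right) = 66$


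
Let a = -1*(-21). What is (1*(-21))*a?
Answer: -441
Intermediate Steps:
a = 21
(1*(-21))*a = (1*(-21))*21 = -21*21 = -441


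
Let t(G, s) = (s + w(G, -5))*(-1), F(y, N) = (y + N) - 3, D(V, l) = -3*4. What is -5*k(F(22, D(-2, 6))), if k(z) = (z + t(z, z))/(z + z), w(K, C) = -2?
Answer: -5/7 ≈ -0.71429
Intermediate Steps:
D(V, l) = -12
F(y, N) = -3 + N + y (F(y, N) = (N + y) - 3 = -3 + N + y)
t(G, s) = 2 - s (t(G, s) = (s - 2)*(-1) = (-2 + s)*(-1) = 2 - s)
k(z) = 1/z (k(z) = (z + (2 - z))/(z + z) = 2/((2*z)) = 2*(1/(2*z)) = 1/z)
-5*k(F(22, D(-2, 6))) = -5/(-3 - 12 + 22) = -5/7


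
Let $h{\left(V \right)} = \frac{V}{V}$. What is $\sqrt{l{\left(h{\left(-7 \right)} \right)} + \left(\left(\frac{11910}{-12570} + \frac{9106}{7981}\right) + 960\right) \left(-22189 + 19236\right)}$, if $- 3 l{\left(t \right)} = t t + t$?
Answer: $\frac{i \sqrt{285369446094038000817}}{10032117} \approx 1683.9 i$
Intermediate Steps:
$h{\left(V \right)} = 1$
$l{\left(t \right)} = - \frac{t}{3} - \frac{t^{2}}{3}$ ($l{\left(t \right)} = - \frac{t t + t}{3} = - \frac{t^{2} + t}{3} = - \frac{t + t^{2}}{3} = - \frac{t}{3} - \frac{t^{2}}{3}$)
$\sqrt{l{\left(h{\left(-7 \right)} \right)} + \left(\left(\frac{11910}{-12570} + \frac{9106}{7981}\right) + 960\right) \left(-22189 + 19236\right)} = \sqrt{\left(- \frac{1}{3}\right) 1 \left(1 + 1\right) + \left(\left(\frac{11910}{-12570} + \frac{9106}{7981}\right) + 960\right) \left(-22189 + 19236\right)} = \sqrt{\left(- \frac{1}{3}\right) 1 \cdot 2 + \left(\left(11910 \left(- \frac{1}{12570}\right) + 9106 \cdot \frac{1}{7981}\right) + 960\right) \left(-2953\right)} = \sqrt{- \frac{2}{3} + \left(\left(- \frac{397}{419} + \frac{9106}{7981}\right) + 960\right) \left(-2953\right)} = \sqrt{- \frac{2}{3} + \left(\frac{646957}{3344039} + 960\right) \left(-2953\right)} = \sqrt{- \frac{2}{3} + \frac{3210924397}{3344039} \left(-2953\right)} = \sqrt{- \frac{2}{3} - \frac{9481859744341}{3344039}} = \sqrt{- \frac{28445585921101}{10032117}} = \frac{i \sqrt{285369446094038000817}}{10032117}$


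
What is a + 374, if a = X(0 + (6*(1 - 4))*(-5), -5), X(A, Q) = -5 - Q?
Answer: 374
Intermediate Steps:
a = 0 (a = -5 - 1*(-5) = -5 + 5 = 0)
a + 374 = 0 + 374 = 374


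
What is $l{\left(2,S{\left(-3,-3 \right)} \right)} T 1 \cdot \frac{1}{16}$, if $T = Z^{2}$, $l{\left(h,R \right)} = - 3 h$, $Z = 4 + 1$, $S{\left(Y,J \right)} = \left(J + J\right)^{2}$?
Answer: $- \frac{75}{8} \approx -9.375$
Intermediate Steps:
$S{\left(Y,J \right)} = 4 J^{2}$ ($S{\left(Y,J \right)} = \left(2 J\right)^{2} = 4 J^{2}$)
$Z = 5$
$T = 25$ ($T = 5^{2} = 25$)
$l{\left(2,S{\left(-3,-3 \right)} \right)} T 1 \cdot \frac{1}{16} = \left(-3\right) 2 \cdot 25 \cdot 1 \cdot \frac{1}{16} = \left(-6\right) 25 \cdot 1 \cdot \frac{1}{16} = \left(-150\right) \frac{1}{16} = - \frac{75}{8}$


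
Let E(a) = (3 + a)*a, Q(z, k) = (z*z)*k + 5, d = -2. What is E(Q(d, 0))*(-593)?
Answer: -23720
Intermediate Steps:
Q(z, k) = 5 + k*z**2 (Q(z, k) = z**2*k + 5 = k*z**2 + 5 = 5 + k*z**2)
E(a) = a*(3 + a)
E(Q(d, 0))*(-593) = ((5 + 0*(-2)**2)*(3 + (5 + 0*(-2)**2)))*(-593) = ((5 + 0*4)*(3 + (5 + 0*4)))*(-593) = ((5 + 0)*(3 + (5 + 0)))*(-593) = (5*(3 + 5))*(-593) = (5*8)*(-593) = 40*(-593) = -23720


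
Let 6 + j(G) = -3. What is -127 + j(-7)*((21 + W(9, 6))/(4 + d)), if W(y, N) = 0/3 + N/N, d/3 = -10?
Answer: -1552/13 ≈ -119.38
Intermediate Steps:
d = -30 (d = 3*(-10) = -30)
j(G) = -9 (j(G) = -6 - 3 = -9)
W(y, N) = 1 (W(y, N) = 0*(⅓) + 1 = 0 + 1 = 1)
-127 + j(-7)*((21 + W(9, 6))/(4 + d)) = -127 - 9*(21 + 1)/(4 - 30) = -127 - 198/(-26) = -127 - 198*(-1)/26 = -127 - 9*(-11/13) = -127 + 99/13 = -1552/13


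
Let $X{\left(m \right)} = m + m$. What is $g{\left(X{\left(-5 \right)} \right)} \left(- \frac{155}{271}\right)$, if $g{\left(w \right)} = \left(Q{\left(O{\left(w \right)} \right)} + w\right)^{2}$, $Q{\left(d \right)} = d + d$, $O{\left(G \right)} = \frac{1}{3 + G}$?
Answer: $- \frac{803520}{13279} \approx -60.511$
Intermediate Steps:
$X{\left(m \right)} = 2 m$
$Q{\left(d \right)} = 2 d$
$g{\left(w \right)} = \left(w + \frac{2}{3 + w}\right)^{2}$ ($g{\left(w \right)} = \left(\frac{2}{3 + w} + w\right)^{2} = \left(w + \frac{2}{3 + w}\right)^{2}$)
$g{\left(X{\left(-5 \right)} \right)} \left(- \frac{155}{271}\right) = \left(2 \left(-5\right) + \frac{2}{3 + 2 \left(-5\right)}\right)^{2} \left(- \frac{155}{271}\right) = \left(-10 + \frac{2}{3 - 10}\right)^{2} \left(\left(-155\right) \frac{1}{271}\right) = \left(-10 + \frac{2}{-7}\right)^{2} \left(- \frac{155}{271}\right) = \left(-10 + 2 \left(- \frac{1}{7}\right)\right)^{2} \left(- \frac{155}{271}\right) = \left(-10 - \frac{2}{7}\right)^{2} \left(- \frac{155}{271}\right) = \left(- \frac{72}{7}\right)^{2} \left(- \frac{155}{271}\right) = \frac{5184}{49} \left(- \frac{155}{271}\right) = - \frac{803520}{13279}$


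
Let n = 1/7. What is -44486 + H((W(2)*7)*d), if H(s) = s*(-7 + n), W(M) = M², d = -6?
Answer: -43334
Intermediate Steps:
n = ⅐ ≈ 0.14286
H(s) = -48*s/7 (H(s) = s*(-7 + ⅐) = s*(-48/7) = -48*s/7)
-44486 + H((W(2)*7)*d) = -44486 - 48*2²*7*(-6)/7 = -44486 - 48*4*7*(-6)/7 = -44486 - 192*(-6) = -44486 - 48/7*(-168) = -44486 + 1152 = -43334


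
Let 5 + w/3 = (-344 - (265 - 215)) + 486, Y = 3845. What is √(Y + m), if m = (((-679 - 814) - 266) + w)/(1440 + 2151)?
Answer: √112419447/171 ≈ 62.005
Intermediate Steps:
w = 261 (w = -15 + 3*((-344 - (265 - 215)) + 486) = -15 + 3*((-344 - 1*50) + 486) = -15 + 3*((-344 - 50) + 486) = -15 + 3*(-394 + 486) = -15 + 3*92 = -15 + 276 = 261)
m = -214/513 (m = (((-679 - 814) - 266) + 261)/(1440 + 2151) = ((-1493 - 266) + 261)/3591 = (-1759 + 261)*(1/3591) = -1498*1/3591 = -214/513 ≈ -0.41715)
√(Y + m) = √(3845 - 214/513) = √(1972271/513) = √112419447/171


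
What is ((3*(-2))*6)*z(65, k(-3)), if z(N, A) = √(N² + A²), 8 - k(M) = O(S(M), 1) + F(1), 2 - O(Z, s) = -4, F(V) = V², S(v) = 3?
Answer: -36*√4226 ≈ -2340.3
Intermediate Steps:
O(Z, s) = 6 (O(Z, s) = 2 - 1*(-4) = 2 + 4 = 6)
k(M) = 1 (k(M) = 8 - (6 + 1²) = 8 - (6 + 1) = 8 - 1*7 = 8 - 7 = 1)
z(N, A) = √(A² + N²)
((3*(-2))*6)*z(65, k(-3)) = ((3*(-2))*6)*√(1² + 65²) = (-6*6)*√(1 + 4225) = -36*√4226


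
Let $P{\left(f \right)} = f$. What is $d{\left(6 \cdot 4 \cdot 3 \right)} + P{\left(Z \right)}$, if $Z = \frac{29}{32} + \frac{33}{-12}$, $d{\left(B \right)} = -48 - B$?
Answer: $- \frac{3899}{32} \approx -121.84$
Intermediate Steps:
$Z = - \frac{59}{32}$ ($Z = 29 \cdot \frac{1}{32} + 33 \left(- \frac{1}{12}\right) = \frac{29}{32} - \frac{11}{4} = - \frac{59}{32} \approx -1.8438$)
$d{\left(6 \cdot 4 \cdot 3 \right)} + P{\left(Z \right)} = \left(-48 - 6 \cdot 4 \cdot 3\right) - \frac{59}{32} = \left(-48 - 24 \cdot 3\right) - \frac{59}{32} = \left(-48 - 72\right) - \frac{59}{32} = -120 - \frac{59}{32} = - \frac{3899}{32}$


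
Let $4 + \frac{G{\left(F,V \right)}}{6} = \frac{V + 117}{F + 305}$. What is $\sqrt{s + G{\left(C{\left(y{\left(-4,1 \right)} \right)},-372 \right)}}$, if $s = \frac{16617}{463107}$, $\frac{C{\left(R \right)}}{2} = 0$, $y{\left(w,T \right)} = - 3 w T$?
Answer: $\frac{i \sqrt{2569720587098759}}{9416509} \approx 5.3834 i$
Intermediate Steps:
$y{\left(w,T \right)} = - 3 T w$
$C{\left(R \right)} = 0$ ($C{\left(R \right)} = 2 \cdot 0 = 0$)
$G{\left(F,V \right)} = -24 + \frac{6 \left(117 + V\right)}{305 + F}$ ($G{\left(F,V \right)} = -24 + 6 \frac{V + 117}{F + 305} = -24 + 6 \frac{117 + V}{305 + F} = -24 + \frac{6 \left(117 + V\right)}{305 + F}$)
$s = \frac{5539}{154369}$ ($s = 16617 \cdot \frac{1}{463107} = \frac{5539}{154369} \approx 0.035882$)
$\sqrt{s + G{\left(C{\left(y{\left(-4,1 \right)} \right)},-372 \right)}} = \sqrt{\frac{5539}{154369} + \frac{6 \left(-1103 - 372 - 0\right)}{305 + 0}} = \sqrt{\frac{5539}{154369} + \frac{6 \left(-1103 - 372 + 0\right)}{305}} = \sqrt{\frac{5539}{154369} + 6 \cdot \frac{1}{305} \left(-1475\right)} = \sqrt{\frac{5539}{154369} - \frac{1770}{61}} = \sqrt{- \frac{272895251}{9416509}} = \frac{i \sqrt{2569720587098759}}{9416509}$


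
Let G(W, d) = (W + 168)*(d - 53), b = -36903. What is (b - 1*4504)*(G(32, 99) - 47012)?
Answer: 1565681484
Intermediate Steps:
G(W, d) = (-53 + d)*(168 + W) (G(W, d) = (168 + W)*(-53 + d) = (-53 + d)*(168 + W))
(b - 1*4504)*(G(32, 99) - 47012) = (-36903 - 1*4504)*((-8904 - 53*32 + 168*99 + 32*99) - 47012) = (-36903 - 4504)*((-8904 - 1696 + 16632 + 3168) - 47012) = -41407*(9200 - 47012) = -41407*(-37812) = 1565681484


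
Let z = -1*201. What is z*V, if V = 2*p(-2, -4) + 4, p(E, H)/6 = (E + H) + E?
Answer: 18492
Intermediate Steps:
p(E, H) = 6*H + 12*E (p(E, H) = 6*((E + H) + E) = 6*(H + 2*E) = 6*H + 12*E)
V = -92 (V = 2*(6*(-4) + 12*(-2)) + 4 = 2*(-24 - 24) + 4 = 2*(-48) + 4 = -96 + 4 = -92)
z = -201
z*V = -201*(-92) = 18492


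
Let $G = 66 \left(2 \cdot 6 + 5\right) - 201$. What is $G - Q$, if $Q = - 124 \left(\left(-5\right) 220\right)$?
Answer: $-135479$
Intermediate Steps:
$G = 921$ ($G = 66 \left(12 + 5\right) - 201 = 66 \cdot 17 - 201 = 1122 - 201 = 921$)
$Q = 136400$ ($Q = \left(-124\right) \left(-1100\right) = 136400$)
$G - Q = 921 - 136400 = -135479$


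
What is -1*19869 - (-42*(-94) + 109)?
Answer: -23926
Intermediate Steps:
-1*19869 - (-42*(-94) + 109) = -19869 - (3948 + 109) = -19869 - 1*4057 = -19869 - 4057 = -23926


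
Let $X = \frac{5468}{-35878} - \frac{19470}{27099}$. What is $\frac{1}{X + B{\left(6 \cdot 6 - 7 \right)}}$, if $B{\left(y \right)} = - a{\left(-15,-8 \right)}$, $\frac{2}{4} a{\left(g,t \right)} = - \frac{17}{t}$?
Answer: $- \frac{648171948}{3319212107} \approx -0.19528$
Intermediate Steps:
$a{\left(g,t \right)} = - \frac{34}{t}$ ($a{\left(g,t \right)} = 2 \left(- \frac{17}{t}\right) = - \frac{34}{t}$)
$B{\left(y \right)} = - \frac{17}{4}$ ($B{\left(y \right)} = - \frac{-34}{-8} = - \frac{\left(-34\right) \left(-1\right)}{8} = \left(-1\right) \frac{17}{4} = - \frac{17}{4}$)
$X = - \frac{141120332}{162042987}$ ($X = 5468 \left(- \frac{1}{35878}\right) - \frac{6490}{9033} = - \frac{2734}{17939} - \frac{6490}{9033} = - \frac{141120332}{162042987} \approx -0.87088$)
$\frac{1}{X + B{\left(6 \cdot 6 - 7 \right)}} = \frac{1}{- \frac{141120332}{162042987} - \frac{17}{4}} = \frac{1}{- \frac{3319212107}{648171948}} = - \frac{648171948}{3319212107}$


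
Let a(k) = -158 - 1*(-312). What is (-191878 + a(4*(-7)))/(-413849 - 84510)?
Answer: 191724/498359 ≈ 0.38471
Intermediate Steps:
a(k) = 154 (a(k) = -158 + 312 = 154)
(-191878 + a(4*(-7)))/(-413849 - 84510) = (-191878 + 154)/(-413849 - 84510) = -191724/(-498359) = -191724*(-1/498359) = 191724/498359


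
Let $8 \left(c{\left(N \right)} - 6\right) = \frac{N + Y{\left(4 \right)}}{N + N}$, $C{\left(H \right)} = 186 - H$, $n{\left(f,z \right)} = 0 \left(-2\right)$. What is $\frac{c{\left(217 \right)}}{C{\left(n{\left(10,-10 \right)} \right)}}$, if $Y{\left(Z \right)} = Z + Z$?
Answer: $\frac{7019}{215264} \approx 0.032606$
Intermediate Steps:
$Y{\left(Z \right)} = 2 Z$
$n{\left(f,z \right)} = 0$
$c{\left(N \right)} = 6 + \frac{8 + N}{16 N}$ ($c{\left(N \right)} = 6 + \frac{\left(N + 2 \cdot 4\right) \frac{1}{N + N}}{8} = 6 + \frac{\left(N + 8\right) \frac{1}{2 N}}{8} = 6 + \frac{\left(8 + N\right) \frac{1}{2 N}}{8} = 6 + \frac{\frac{1}{2} \frac{1}{N} \left(8 + N\right)}{8} = 6 + \frac{8 + N}{16 N}$)
$\frac{c{\left(217 \right)}}{C{\left(n{\left(10,-10 \right)} \right)}} = \frac{\frac{1}{16} \cdot \frac{1}{217} \left(8 + 97 \cdot 217\right)}{186 - 0} = \frac{\frac{1}{16} \cdot \frac{1}{217} \left(8 + 21049\right)}{186 + 0} = \frac{\frac{1}{16} \cdot \frac{1}{217} \cdot 21057}{186} = \frac{21057}{3472} \cdot \frac{1}{186} = \frac{7019}{215264}$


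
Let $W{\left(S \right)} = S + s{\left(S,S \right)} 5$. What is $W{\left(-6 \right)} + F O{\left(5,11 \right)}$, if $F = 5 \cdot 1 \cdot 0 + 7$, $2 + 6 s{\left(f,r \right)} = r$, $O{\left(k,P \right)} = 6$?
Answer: $\frac{88}{3} \approx 29.333$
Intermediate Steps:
$s{\left(f,r \right)} = - \frac{1}{3} + \frac{r}{6}$
$W{\left(S \right)} = - \frac{5}{3} + \frac{11 S}{6}$ ($W{\left(S \right)} = S + \left(- \frac{1}{3} + \frac{S}{6}\right) 5 = S + \left(- \frac{5}{3} + \frac{5 S}{6}\right) = - \frac{5}{3} + \frac{11 S}{6}$)
$F = 7$ ($F = 5 \cdot 0 + 7 = 0 + 7 = 7$)
$W{\left(-6 \right)} + F O{\left(5,11 \right)} = \left(- \frac{5}{3} + \frac{11}{6} \left(-6\right)\right) + 7 \cdot 6 = \left(- \frac{5}{3} - 11\right) + 42 = - \frac{38}{3} + 42 = \frac{88}{3}$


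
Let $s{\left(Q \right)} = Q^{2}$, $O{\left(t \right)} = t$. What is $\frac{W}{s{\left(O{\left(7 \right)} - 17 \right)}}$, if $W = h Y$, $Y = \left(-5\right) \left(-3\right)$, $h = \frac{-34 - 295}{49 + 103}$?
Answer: $- \frac{987}{3040} \approx -0.32467$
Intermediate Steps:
$h = - \frac{329}{152} \approx -2.1645$
$Y = 15$
$W = - \frac{4935}{152}$ ($W = \left(- \frac{329}{152}\right) 15 = - \frac{4935}{152} \approx -32.467$)
$\frac{W}{s{\left(O{\left(7 \right)} - 17 \right)}} = - \frac{4935}{152 \left(7 - 17\right)^{2}} = - \frac{4935}{152 \left(-10\right)^{2}} = - \frac{4935}{152 \cdot 100} = \left(- \frac{4935}{152}\right) \frac{1}{100} = - \frac{987}{3040}$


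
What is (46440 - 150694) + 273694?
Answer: 169440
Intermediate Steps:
(46440 - 150694) + 273694 = -104254 + 273694 = 169440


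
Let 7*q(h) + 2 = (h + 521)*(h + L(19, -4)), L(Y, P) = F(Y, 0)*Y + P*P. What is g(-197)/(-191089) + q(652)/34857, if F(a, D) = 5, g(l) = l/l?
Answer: 171023837734/46625524911 ≈ 3.6680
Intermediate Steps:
g(l) = 1
L(Y, P) = P² + 5*Y (L(Y, P) = 5*Y + P*P = 5*Y + P² = P² + 5*Y)
q(h) = -2/7 + (111 + h)*(521 + h)/7 (q(h) = -2/7 + ((h + 521)*(h + ((-4)² + 5*19)))/7 = -2/7 + ((521 + h)*(h + (16 + 95)))/7 = -2/7 + ((521 + h)*(h + 111))/7 = -2/7 + ((521 + h)*(111 + h))/7 = -2/7 + ((111 + h)*(521 + h))/7 = -2/7 + (111 + h)*(521 + h)/7)
g(-197)/(-191089) + q(652)/34857 = 1/(-191089) + (57829/7 + (⅐)*652² + (632/7)*652)/34857 = 1*(-1/191089) + (57829/7 + (⅐)*425104 + 412064/7)*(1/34857) = -1/191089 + (57829/7 + 425104/7 + 412064/7)*(1/34857) = -1/191089 + (894997/7)*(1/34857) = -1/191089 + 894997/243999 = 171023837734/46625524911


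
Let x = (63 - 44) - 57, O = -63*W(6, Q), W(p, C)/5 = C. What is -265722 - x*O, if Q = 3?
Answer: -301632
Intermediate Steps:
W(p, C) = 5*C
O = -945 (O = -315*3 = -63*15 = -945)
x = -38 (x = 19 - 57 = -38)
-265722 - x*O = -265722 - (-38)*(-945) = -265722 - 1*35910 = -265722 - 35910 = -301632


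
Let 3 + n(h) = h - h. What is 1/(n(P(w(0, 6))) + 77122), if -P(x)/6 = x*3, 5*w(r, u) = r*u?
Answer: 1/77119 ≈ 1.2967e-5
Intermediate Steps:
w(r, u) = r*u/5 (w(r, u) = (r*u)/5 = r*u/5)
P(x) = -18*x (P(x) = -6*x*3 = -18*x)
n(h) = -3 (n(h) = -3 + (h - h) = -3 + 0 = -3)
1/(n(P(w(0, 6))) + 77122) = 1/(-3 + 77122) = 1/77119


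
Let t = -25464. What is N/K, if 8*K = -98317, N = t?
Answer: 203712/98317 ≈ 2.0720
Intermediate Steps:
N = -25464
K = -98317/8 (K = (1/8)*(-98317) = -98317/8 ≈ -12290.)
N/K = -25464/(-98317/8) = -25464*(-8/98317) = 203712/98317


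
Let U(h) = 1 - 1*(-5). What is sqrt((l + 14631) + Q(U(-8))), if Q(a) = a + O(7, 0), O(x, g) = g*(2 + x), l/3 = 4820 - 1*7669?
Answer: sqrt(6090) ≈ 78.038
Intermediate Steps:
l = -8547 (l = 3*(4820 - 1*7669) = 3*(4820 - 7669) = 3*(-2849) = -8547)
U(h) = 6 (U(h) = 1 + 5 = 6)
Q(a) = a (Q(a) = a + 0*(2 + 7) = a + 0*9 = a + 0 = a)
sqrt((l + 14631) + Q(U(-8))) = sqrt((-8547 + 14631) + 6) = sqrt(6084 + 6) = sqrt(6090)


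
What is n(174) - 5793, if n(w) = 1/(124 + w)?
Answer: -1726313/298 ≈ -5793.0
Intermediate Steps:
n(174) - 5793 = 1/(124 + 174) - 5793 = 1/298 - 5793 = -1726313/298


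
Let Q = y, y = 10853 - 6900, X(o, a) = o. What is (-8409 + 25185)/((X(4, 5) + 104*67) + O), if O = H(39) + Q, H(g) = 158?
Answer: 16776/11083 ≈ 1.5137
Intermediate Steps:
y = 3953
Q = 3953
O = 4111 (O = 158 + 3953 = 4111)
(-8409 + 25185)/((X(4, 5) + 104*67) + O) = (-8409 + 25185)/((4 + 104*67) + 4111) = 16776/((4 + 6968) + 4111) = 16776/(6972 + 4111) = 16776/11083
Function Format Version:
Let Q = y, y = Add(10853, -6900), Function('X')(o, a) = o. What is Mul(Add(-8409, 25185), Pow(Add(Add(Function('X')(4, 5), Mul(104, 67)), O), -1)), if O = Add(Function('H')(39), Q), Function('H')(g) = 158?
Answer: Rational(16776, 11083) ≈ 1.5137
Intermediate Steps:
y = 3953
Q = 3953
O = 4111 (O = Add(158, 3953) = 4111)
Mul(Add(-8409, 25185), Pow(Add(Add(Function('X')(4, 5), Mul(104, 67)), O), -1)) = Mul(Add(-8409, 25185), Pow(Add(Add(4, Mul(104, 67)), 4111), -1)) = Mul(16776, Pow(Add(Add(4, 6968), 4111), -1)) = Mul(16776, Pow(Add(6972, 4111), -1)) = Mul(16776, Pow(11083, -1)) = Mul(16776, Rational(1, 11083)) = Rational(16776, 11083)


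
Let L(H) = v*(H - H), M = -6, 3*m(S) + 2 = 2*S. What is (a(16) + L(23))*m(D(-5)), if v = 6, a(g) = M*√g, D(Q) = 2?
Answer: -16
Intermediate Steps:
m(S) = -⅔ + 2*S/3 (m(S) = -⅔ + (2*S)/3 = -⅔ + 2*S/3)
a(g) = -6*√g
L(H) = 0 (L(H) = 6*(H - H) = 6*0 = 0)
(a(16) + L(23))*m(D(-5)) = (-6*√16 + 0)*(-⅔ + (⅔)*2) = (-6*4 + 0)*(-⅔ + 4/3) = (-24 + 0)*(⅔) = -24*⅔ = -16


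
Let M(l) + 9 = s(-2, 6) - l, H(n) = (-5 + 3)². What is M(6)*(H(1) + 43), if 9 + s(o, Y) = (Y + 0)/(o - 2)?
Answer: -2397/2 ≈ -1198.5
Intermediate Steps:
s(o, Y) = -9 + Y/(-2 + o) (s(o, Y) = -9 + (Y + 0)/(o - 2) = -9 + Y/(-2 + o))
H(n) = 4 (H(n) = (-2)² = 4)
M(l) = -39/2 - l (M(l) = -9 + ((18 + 6 - 9*(-2))/(-2 - 2) - l) = -9 + ((18 + 6 + 18)/(-4) - l) = -9 + (-¼*42 - l) = -9 + (-21/2 - l) = -39/2 - l)
M(6)*(H(1) + 43) = (-39/2 - 1*6)*(4 + 43) = (-39/2 - 6)*47 = -51/2*47 = -2397/2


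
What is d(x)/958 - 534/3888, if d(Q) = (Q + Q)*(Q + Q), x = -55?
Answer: 3877769/310392 ≈ 12.493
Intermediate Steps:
d(Q) = 4*Q**2 (d(Q) = (2*Q)*(2*Q) = 4*Q**2)
d(x)/958 - 534/3888 = (4*(-55)**2)/958 - 534/3888 = (4*3025)*(1/958) - 534*1/3888 = 12100*(1/958) - 89/648 = 6050/479 - 89/648 = 3877769/310392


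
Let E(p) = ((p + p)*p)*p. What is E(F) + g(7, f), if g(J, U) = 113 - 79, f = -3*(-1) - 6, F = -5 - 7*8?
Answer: -453928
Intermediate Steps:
F = -61 (F = -5 - 56 = -61)
f = -3 (f = 3 - 6 = -3)
g(J, U) = 34
E(p) = 2*p**3 (E(p) = ((2*p)*p)*p = (2*p**2)*p = 2*p**3)
E(F) + g(7, f) = 2*(-61)**3 + 34 = 2*(-226981) + 34 = -453962 + 34 = -453928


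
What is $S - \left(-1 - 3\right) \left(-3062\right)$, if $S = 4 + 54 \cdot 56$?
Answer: $-9220$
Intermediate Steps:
$S = 3028$ ($S = 4 + 3024 = 3028$)
$S - \left(-1 - 3\right) \left(-3062\right) = 3028 - \left(-1 - 3\right) \left(-3062\right) = 3028 - \left(-4\right) \left(-3062\right) = 3028 - 12248 = -9220$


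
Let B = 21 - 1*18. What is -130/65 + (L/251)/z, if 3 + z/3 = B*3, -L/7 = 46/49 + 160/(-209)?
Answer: -6610721/3304917 ≈ -2.0003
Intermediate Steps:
B = 3 (B = 21 - 18 = 3)
L = -1774/1463 (L = -7*(46/49 + 160/(-209)) = -7*(46*(1/49) + 160*(-1/209)) = -7*(46/49 - 160/209) = -7*1774/10241 = -1774/1463 ≈ -1.2126)
z = 18 (z = -9 + 3*(3*3) = -9 + 3*9 = -9 + 27 = 18)
-130/65 + (L/251)/z = -130/65 - 1774/1463/251/18 = -130*1/65 - 1774/1463*1/251*(1/18) = -2 - 1774/367213*1/18 = -2 - 887/3304917 = -6610721/3304917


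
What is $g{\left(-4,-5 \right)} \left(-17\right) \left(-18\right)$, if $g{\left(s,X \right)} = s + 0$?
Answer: $-1224$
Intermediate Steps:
$g{\left(s,X \right)} = s$
$g{\left(-4,-5 \right)} \left(-17\right) \left(-18\right) = \left(-4\right) \left(-17\right) \left(-18\right) = 68 \left(-18\right) = -1224$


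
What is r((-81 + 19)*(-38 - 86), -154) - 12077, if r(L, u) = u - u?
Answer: -12077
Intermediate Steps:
r(L, u) = 0
r((-81 + 19)*(-38 - 86), -154) - 12077 = 0 - 12077 = -12077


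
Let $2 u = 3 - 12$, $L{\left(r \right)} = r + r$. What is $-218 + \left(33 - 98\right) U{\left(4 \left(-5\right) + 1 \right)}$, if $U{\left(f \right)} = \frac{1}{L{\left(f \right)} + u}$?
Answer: $- \frac{3680}{17} \approx -216.47$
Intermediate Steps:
$L{\left(r \right)} = 2 r$
$u = - \frac{9}{2}$ ($u = \frac{3 - 12}{2} = \frac{1}{2} \left(-9\right) = - \frac{9}{2} \approx -4.5$)
$U{\left(f \right)} = \frac{1}{- \frac{9}{2} + 2 f}$ ($U{\left(f \right)} = \frac{1}{2 f - \frac{9}{2}} = \frac{1}{- \frac{9}{2} + 2 f}$)
$-218 + \left(33 - 98\right) U{\left(4 \left(-5\right) + 1 \right)} = -218 + \left(33 - 98\right) \frac{2}{-9 + 4 \left(4 \left(-5\right) + 1\right)} = -218 + \left(33 - 98\right) \frac{2}{-9 + 4 \left(-20 + 1\right)} = -218 - 65 \frac{2}{-9 + 4 \left(-19\right)} = -218 - 65 \frac{2}{-9 - 76} = -218 - 65 \frac{2}{-85} = -218 - 65 \cdot 2 \left(- \frac{1}{85}\right) = -218 - - \frac{26}{17} = -218 + \frac{26}{17} = - \frac{3680}{17}$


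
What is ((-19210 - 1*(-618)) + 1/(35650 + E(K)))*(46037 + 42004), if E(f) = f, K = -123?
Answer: -58152663741303/35527 ≈ -1.6369e+9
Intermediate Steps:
((-19210 - 1*(-618)) + 1/(35650 + E(K)))*(46037 + 42004) = ((-19210 - 1*(-618)) + 1/(35650 - 123))*(46037 + 42004) = ((-19210 + 618) + 1/35527)*88041 = (-18592 + 1/35527)*88041 = -660517983/35527*88041 = -58152663741303/35527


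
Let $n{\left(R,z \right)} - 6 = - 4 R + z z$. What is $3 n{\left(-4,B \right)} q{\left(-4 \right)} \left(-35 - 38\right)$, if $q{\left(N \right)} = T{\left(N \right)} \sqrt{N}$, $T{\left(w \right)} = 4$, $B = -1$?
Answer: $- 40296 i \approx - 40296.0 i$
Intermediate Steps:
$q{\left(N \right)} = 4 \sqrt{N}$
$n{\left(R,z \right)} = 6 + z^{2} - 4 R$ ($n{\left(R,z \right)} = 6 - \left(4 R - z z\right) = 6 - \left(- z^{2} + 4 R\right) = 6 + z^{2} - 4 R$)
$3 n{\left(-4,B \right)} q{\left(-4 \right)} \left(-35 - 38\right) = 3 \left(6 + \left(-1\right)^{2} - -16\right) 4 \sqrt{-4} \left(-35 - 38\right) = 3 \left(6 + 1 + 16\right) 4 \cdot 2 i \left(-73\right) = 3 \cdot 23 \cdot 8 i \left(-73\right) = 69 \cdot 8 i \left(-73\right) = 552 i \left(-73\right) = - 40296 i$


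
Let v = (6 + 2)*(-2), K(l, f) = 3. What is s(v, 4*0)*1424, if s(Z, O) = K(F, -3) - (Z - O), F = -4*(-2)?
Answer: 27056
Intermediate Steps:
F = 8
v = -16 (v = 8*(-2) = -16)
s(Z, O) = 3 + O - Z (s(Z, O) = 3 - (Z - O) = 3 + (O - Z) = 3 + O - Z)
s(v, 4*0)*1424 = (3 + 4*0 - 1*(-16))*1424 = (3 + 0 + 16)*1424 = 19*1424 = 27056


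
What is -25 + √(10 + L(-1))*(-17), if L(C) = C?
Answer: -76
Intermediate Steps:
-25 + √(10 + L(-1))*(-17) = -25 + √(10 - 1)*(-17) = -25 + √9*(-17) = -25 + 3*(-17) = -25 - 51 = -76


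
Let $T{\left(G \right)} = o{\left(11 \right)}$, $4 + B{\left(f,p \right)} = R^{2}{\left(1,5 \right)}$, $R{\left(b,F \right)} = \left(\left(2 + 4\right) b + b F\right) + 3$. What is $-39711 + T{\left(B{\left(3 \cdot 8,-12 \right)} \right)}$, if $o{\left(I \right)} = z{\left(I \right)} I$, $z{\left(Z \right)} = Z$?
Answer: $-39590$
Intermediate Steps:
$R{\left(b,F \right)} = 3 + 6 b + F b$ ($R{\left(b,F \right)} = \left(6 b + F b\right) + 3 = 3 + 6 b + F b$)
$B{\left(f,p \right)} = 192$ ($B{\left(f,p \right)} = -4 + \left(3 + 6 \cdot 1 + 5 \cdot 1\right)^{2} = -4 + \left(3 + 6 + 5\right)^{2} = -4 + 14^{2} = -4 + 196 = 192$)
$o{\left(I \right)} = I^{2}$ ($o{\left(I \right)} = I I = I^{2}$)
$T{\left(G \right)} = 121$ ($T{\left(G \right)} = 11^{2} = 121$)
$-39711 + T{\left(B{\left(3 \cdot 8,-12 \right)} \right)} = -39711 + 121 = -39590$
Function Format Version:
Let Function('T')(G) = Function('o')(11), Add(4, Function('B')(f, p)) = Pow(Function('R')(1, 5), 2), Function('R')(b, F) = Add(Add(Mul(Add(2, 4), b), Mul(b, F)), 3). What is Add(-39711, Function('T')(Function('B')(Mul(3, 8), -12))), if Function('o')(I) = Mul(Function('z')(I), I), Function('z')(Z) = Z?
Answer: -39590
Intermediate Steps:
Function('R')(b, F) = Add(3, Mul(6, b), Mul(F, b)) (Function('R')(b, F) = Add(Add(Mul(6, b), Mul(F, b)), 3) = Add(3, Mul(6, b), Mul(F, b)))
Function('B')(f, p) = 192 (Function('B')(f, p) = Add(-4, Pow(Add(3, Mul(6, 1), Mul(5, 1)), 2)) = Add(-4, Pow(Add(3, 6, 5), 2)) = Add(-4, Pow(14, 2)) = Add(-4, 196) = 192)
Function('o')(I) = Pow(I, 2) (Function('o')(I) = Mul(I, I) = Pow(I, 2))
Function('T')(G) = 121 (Function('T')(G) = Pow(11, 2) = 121)
Add(-39711, Function('T')(Function('B')(Mul(3, 8), -12))) = Add(-39711, 121) = -39590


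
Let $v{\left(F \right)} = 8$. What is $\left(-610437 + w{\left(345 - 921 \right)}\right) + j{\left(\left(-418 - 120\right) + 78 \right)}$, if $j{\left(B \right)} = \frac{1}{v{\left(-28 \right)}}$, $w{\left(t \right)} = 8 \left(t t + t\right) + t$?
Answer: $\frac{16308697}{8} \approx 2.0386 \cdot 10^{6}$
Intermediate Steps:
$w{\left(t \right)} = 8 t^{2} + 9 t$ ($w{\left(t \right)} = 8 \left(t^{2} + t\right) + t = 8 \left(t + t^{2}\right) + t = \left(8 t + 8 t^{2}\right) + t = 8 t^{2} + 9 t$)
$j{\left(B \right)} = \frac{1}{8}$
$\left(-610437 + w{\left(345 - 921 \right)}\right) + j{\left(\left(-418 - 120\right) + 78 \right)} = \left(-610437 + \left(345 - 921\right) \left(9 + 8 \left(345 - 921\right)\right)\right) + \frac{1}{8} = \left(-610437 - 576 \left(9 + 8 \left(-576\right)\right)\right) + \frac{1}{8} = \left(-610437 - 576 \left(9 - 4608\right)\right) + \frac{1}{8} = \left(-610437 - -2649024\right) + \frac{1}{8} = \left(-610437 + 2649024\right) + \frac{1}{8} = 2038587 + \frac{1}{8} = \frac{16308697}{8}$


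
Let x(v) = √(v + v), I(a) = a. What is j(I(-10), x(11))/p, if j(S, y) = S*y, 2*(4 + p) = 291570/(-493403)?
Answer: 4934030*√22/2119397 ≈ 10.919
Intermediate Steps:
p = -2119397/493403 (p = -4 + (291570/(-493403))/2 = -4 + (291570*(-1/493403))/2 = -4 + (½)*(-291570/493403) = -4 - 145785/493403 = -2119397/493403 ≈ -4.2955)
x(v) = √2*√v (x(v) = √(2*v) = √2*√v)
j(I(-10), x(11))/p = (-10*√2*√11)/(-2119397/493403) = -10*√22*(-493403/2119397) = 4934030*√22/2119397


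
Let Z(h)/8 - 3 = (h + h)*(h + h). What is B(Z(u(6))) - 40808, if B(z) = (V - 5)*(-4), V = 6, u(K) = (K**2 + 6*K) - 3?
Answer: -40812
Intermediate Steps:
u(K) = -3 + K**2 + 6*K
Z(h) = 24 + 32*h**2 (Z(h) = 24 + 8*((h + h)*(h + h)) = 24 + 8*((2*h)*(2*h)) = 24 + 8*(4*h**2) = 24 + 32*h**2)
B(z) = -4 (B(z) = (6 - 5)*(-4) = 1*(-4) = -4)
B(Z(u(6))) - 40808 = -4 - 40808 = -40812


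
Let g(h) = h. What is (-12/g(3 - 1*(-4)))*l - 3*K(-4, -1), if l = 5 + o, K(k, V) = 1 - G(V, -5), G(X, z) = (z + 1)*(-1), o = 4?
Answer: -45/7 ≈ -6.4286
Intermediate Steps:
G(X, z) = -1 - z (G(X, z) = (1 + z)*(-1) = -1 - z)
K(k, V) = -3 (K(k, V) = 1 - (-1 - 1*(-5)) = 1 - (-1 + 5) = 1 - 1*4 = 1 - 4 = -3)
l = 9 (l = 5 + 4 = 9)
(-12/g(3 - 1*(-4)))*l - 3*K(-4, -1) = -12/(3 - 1*(-4))*9 - 3*(-3) = -12/(3 + 4)*9 + 9 = -12/7*9 + 9 = -108/7 + 9 = -45/7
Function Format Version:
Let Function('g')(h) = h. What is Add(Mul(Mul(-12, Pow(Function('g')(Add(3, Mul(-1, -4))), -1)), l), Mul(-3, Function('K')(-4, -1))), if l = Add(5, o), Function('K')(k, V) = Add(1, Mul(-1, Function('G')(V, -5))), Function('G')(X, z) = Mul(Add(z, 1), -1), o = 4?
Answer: Rational(-45, 7) ≈ -6.4286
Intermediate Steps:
Function('G')(X, z) = Add(-1, Mul(-1, z)) (Function('G')(X, z) = Mul(Add(1, z), -1) = Add(-1, Mul(-1, z)))
Function('K')(k, V) = -3 (Function('K')(k, V) = Add(1, Mul(-1, Add(-1, Mul(-1, -5)))) = Add(1, Mul(-1, Add(-1, 5))) = Add(1, Mul(-1, 4)) = Add(1, -4) = -3)
l = 9 (l = Add(5, 4) = 9)
Add(Mul(Mul(-12, Pow(Function('g')(Add(3, Mul(-1, -4))), -1)), l), Mul(-3, Function('K')(-4, -1))) = Add(Mul(Mul(-12, Pow(Add(3, Mul(-1, -4)), -1)), 9), Mul(-3, -3)) = Add(Mul(Mul(-12, Pow(Add(3, 4), -1)), 9), 9) = Add(Mul(Mul(-12, Pow(7, -1)), 9), 9) = Add(Mul(Mul(-12, Rational(1, 7)), 9), 9) = Add(Mul(Rational(-12, 7), 9), 9) = Add(Rational(-108, 7), 9) = Rational(-45, 7)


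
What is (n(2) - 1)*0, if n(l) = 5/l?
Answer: 0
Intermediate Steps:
(n(2) - 1)*0 = (5/2 - 1)*0 = (3/2)*0 = 0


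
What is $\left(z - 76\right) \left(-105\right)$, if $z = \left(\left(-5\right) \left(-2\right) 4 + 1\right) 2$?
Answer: $-630$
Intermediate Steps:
$z = 82$ ($z = \left(10 \cdot 4 + 1\right) 2 = \left(40 + 1\right) 2 = 41 \cdot 2 = 82$)
$\left(z - 76\right) \left(-105\right) = \left(82 - 76\right) \left(-105\right) = 6 \left(-105\right) = -630$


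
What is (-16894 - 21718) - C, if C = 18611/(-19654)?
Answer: -758861637/19654 ≈ -38611.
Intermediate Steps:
C = -18611/19654 (C = 18611*(-1/19654) = -18611/19654 ≈ -0.94693)
(-16894 - 21718) - C = (-16894 - 21718) - 1*(-18611/19654) = -38612 + 18611/19654 = -758861637/19654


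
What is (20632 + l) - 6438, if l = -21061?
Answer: -6867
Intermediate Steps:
(20632 + l) - 6438 = (20632 - 21061) - 6438 = -429 - 6438 = -6867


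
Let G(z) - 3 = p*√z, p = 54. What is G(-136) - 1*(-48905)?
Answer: 48908 + 108*I*√34 ≈ 48908.0 + 629.74*I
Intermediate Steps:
G(z) = 3 + 54*√z
G(-136) - 1*(-48905) = (3 + 54*√(-136)) - 1*(-48905) = (3 + 54*(2*I*√34)) + 48905 = (3 + 108*I*√34) + 48905 = 48908 + 108*I*√34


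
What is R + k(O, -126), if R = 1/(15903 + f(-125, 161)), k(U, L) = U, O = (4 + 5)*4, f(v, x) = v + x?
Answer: 573805/15939 ≈ 36.000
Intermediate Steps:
O = 36 (O = 9*4 = 36)
R = 1/15939 (R = 1/(15903 + (-125 + 161)) = 1/(15903 + 36) = 1/15939 ≈ 6.2739e-5)
R + k(O, -126) = 1/15939 + 36 = 573805/15939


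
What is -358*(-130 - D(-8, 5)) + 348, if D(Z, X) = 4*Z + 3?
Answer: 36506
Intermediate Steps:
D(Z, X) = 3 + 4*Z
-358*(-130 - D(-8, 5)) + 348 = -358*(-130 - (3 + 4*(-8))) + 348 = -358*(-130 - (3 - 32)) + 348 = -358*(-130 - 1*(-29)) + 348 = -358*(-130 + 29) + 348 = -358*(-101) + 348 = 36158 + 348 = 36506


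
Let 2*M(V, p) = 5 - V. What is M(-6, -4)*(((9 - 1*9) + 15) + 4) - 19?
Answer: 171/2 ≈ 85.500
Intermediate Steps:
M(V, p) = 5/2 - V/2 (M(V, p) = (5 - V)/2 = 5/2 - V/2)
M(-6, -4)*(((9 - 1*9) + 15) + 4) - 19 = (5/2 - 1/2*(-6))*(((9 - 1*9) + 15) + 4) - 19 = (5/2 + 3)*(((9 - 9) + 15) + 4) - 19 = 11*((0 + 15) + 4)/2 - 19 = 11*(15 + 4)/2 - 19 = (11/2)*19 - 19 = 209/2 - 19 = 171/2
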